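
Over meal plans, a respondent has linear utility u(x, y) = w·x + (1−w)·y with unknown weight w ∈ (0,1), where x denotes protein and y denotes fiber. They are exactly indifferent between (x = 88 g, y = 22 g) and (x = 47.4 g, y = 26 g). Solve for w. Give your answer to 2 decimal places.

w = 0.09

u(88,22) = u(47.4,26) means w·88 + (1−w)·22 = w·47.4 + (1−w)·26.
Rearranging, 40.6·w − 4·(1−w) = 0.
So w/(1−w) = 4/40.6 = 0.0985, giving w = 4/(40.6+4) = 0.09.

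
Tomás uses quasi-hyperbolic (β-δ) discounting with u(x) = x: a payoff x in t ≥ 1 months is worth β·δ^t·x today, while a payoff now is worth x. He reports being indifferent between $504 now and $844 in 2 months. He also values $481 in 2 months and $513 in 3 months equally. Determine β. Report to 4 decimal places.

The second indifference involves only future payoffs, so β cancels: β·δ^2·481 = β·δ^3·513, giving δ = 481/513 = 0.93762.
Substituting δ into 504 = β·δ^2·844: β = 504/(741.990) ≈ 0.6793.

β ≈ 0.6793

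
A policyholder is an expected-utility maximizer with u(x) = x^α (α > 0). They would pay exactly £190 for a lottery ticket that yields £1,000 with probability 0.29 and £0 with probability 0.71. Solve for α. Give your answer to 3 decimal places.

The lottery's expected utility is 0.29·u(1000) + 0.71·u(0) = 0.29·1000^α (since u(0) = 0 for α > 0).
Equating: 190^α = 0.29·1000^α, i.e. 0.1900^α = 0.29.
Take logs: α = ln 0.29 / ln(190/1000) ≈ 0.74538.

α ≈ 0.745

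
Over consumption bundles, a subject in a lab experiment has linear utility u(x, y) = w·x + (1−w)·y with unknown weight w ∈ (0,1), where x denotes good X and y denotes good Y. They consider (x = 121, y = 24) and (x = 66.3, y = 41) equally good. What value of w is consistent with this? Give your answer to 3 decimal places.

Equating utilities: w·121 + (1−w)·24 = w·66.3 + (1−w)·41.
Rearranging, 54.7·w − 17·(1−w) = 0.
So w/(1−w) = 17/54.7 = 0.3108, giving w = 17/(54.7+17) = 0.237.

w = 0.237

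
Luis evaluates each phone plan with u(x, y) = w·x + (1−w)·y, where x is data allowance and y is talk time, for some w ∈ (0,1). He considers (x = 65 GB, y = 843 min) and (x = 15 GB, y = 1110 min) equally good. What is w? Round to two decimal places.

w = 0.84

Indifference: w·65 + (1−w)·843 = w·15 + (1−w)·1110.
w·(65−15) = (1−w)·(1110−843), i.e. w·50 = (1−w)·267.
So w/(1−w) = 267/50 = 5.3400, giving w = 267/(50+267) = 0.84.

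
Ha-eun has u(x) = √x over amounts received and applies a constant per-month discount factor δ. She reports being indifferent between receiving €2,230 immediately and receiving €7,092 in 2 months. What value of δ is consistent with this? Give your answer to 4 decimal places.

δ ≈ 0.7488

The payoff in 2 months is discounted by δ^2, so u(2230) = δ^2·u(7092) and δ^2 = u(2230)/u(7092).
With u(x) = √x: δ^2 = √2230/√7092 = √(2230/7092) = 0.56075.
Hence δ = (0.56075)^(1/2) = 0.748831.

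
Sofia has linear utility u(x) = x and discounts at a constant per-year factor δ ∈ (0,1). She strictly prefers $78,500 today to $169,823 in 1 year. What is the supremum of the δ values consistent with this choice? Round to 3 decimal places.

δ < 0.462

Under u(x) = x this choice says 78500 > δ·169823.
So δ < 78500/169823 = 0.46225.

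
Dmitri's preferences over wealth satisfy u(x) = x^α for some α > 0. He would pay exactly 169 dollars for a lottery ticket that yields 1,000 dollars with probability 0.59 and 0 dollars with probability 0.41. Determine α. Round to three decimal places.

The lottery's expected utility is 0.59·u(1000) + 0.41·u(0) = 0.59·1000^α (since u(0) = 0 for α > 0).
Equating: 169^α = 0.59·1000^α, i.e. 0.1690^α = 0.59.
α = ln(0.59) / ln(169/1000) = -0.527633/-1.777857 ≈ 0.297.

α ≈ 0.297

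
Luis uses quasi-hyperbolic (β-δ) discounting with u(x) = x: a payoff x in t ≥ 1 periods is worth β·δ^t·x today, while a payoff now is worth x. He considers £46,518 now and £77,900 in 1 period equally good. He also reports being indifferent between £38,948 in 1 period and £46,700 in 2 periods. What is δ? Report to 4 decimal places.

δ ≈ 0.8340

Both payoffs in the second observation are in the future, so β drops out: δ^1·38948 = δ^2·46700 ⇒ δ = 38948/46700 = 0.83400.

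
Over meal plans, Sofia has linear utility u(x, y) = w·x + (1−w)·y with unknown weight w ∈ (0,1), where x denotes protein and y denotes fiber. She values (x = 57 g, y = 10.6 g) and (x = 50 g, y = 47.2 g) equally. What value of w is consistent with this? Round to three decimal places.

w = 0.839

u(57,10.6) = u(50,47.2) means w·57 + (1−w)·10.6 = w·50 + (1−w)·47.2.
Rearranging, 7·w − 36.6·(1−w) = 0.
Hence w = 36.6/(7+36.6) = 36.6/43.6 = 0.839.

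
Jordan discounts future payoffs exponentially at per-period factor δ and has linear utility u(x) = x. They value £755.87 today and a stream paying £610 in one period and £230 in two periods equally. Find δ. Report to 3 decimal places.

Present value of the stream is 610·δ + 230·δ². Indifference gives 610δ + 230δ² = 755.87.
Rearranged: 230δ² + 610δ − 755.87 = 0.
By the quadratic formula (taking the positive root), δ = (−610 + √1067500.40) / 460 ≈ 0.920.

δ ≈ 0.920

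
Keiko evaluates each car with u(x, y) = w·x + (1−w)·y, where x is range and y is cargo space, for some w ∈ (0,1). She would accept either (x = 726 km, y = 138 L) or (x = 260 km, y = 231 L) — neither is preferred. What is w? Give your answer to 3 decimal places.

w = 0.166

Equating utilities: w·726 + (1−w)·138 = w·260 + (1−w)·231.
w·(726−260) = (1−w)·(231−138), i.e. w·466 = (1−w)·93.
Hence w = 93/(466+93) = 93/559 = 0.166.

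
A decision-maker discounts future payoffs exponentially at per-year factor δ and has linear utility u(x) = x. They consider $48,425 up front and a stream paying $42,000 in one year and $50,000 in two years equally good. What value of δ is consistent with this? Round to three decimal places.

δ ≈ 0.650

The stream is worth 42000δ + 50000δ² today, so 42000δ + 50000δ² = 48425.
So 50000δ² + 42000δ − 48425 = 0.
By the quadratic formula (taking the positive root), δ = (−42000 + √11449000000.00) / 100000 ≈ 0.650.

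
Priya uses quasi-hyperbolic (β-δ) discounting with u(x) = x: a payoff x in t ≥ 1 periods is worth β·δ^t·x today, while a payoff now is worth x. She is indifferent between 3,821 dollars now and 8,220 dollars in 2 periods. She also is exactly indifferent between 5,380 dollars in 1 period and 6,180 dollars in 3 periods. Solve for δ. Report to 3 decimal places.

Both payoffs in the second observation are in the future, so β drops out: δ^1·5380 = δ^3·6180 ⇒ δ^2 = 5380/6180 = 0.87055, so δ = 0.93303.

δ ≈ 0.933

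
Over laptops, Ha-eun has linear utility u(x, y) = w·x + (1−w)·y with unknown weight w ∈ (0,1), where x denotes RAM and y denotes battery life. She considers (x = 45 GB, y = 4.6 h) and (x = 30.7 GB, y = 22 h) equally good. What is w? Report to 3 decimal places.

u(45,4.6) = u(30.7,22) means w·45 + (1−w)·4.6 = w·30.7 + (1−w)·22.
Rearranging, 14.3·w − 17.4·(1−w) = 0.
The marginal rate of substitution is 17.4/14.3, so w = 17.4/(14.3+17.4) = 0.549.

w = 0.549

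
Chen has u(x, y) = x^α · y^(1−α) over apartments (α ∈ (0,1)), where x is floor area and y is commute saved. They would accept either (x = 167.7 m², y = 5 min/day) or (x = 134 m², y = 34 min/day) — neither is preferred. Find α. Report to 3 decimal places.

α ≈ 0.895

Indifference: 167.7^α · 5^(1−α) = 134^α · 34^(1−α).
Rearrange to (167.7/134)^α = (34/5)^(1−α) and take logs: α·0.224337 = (1−α)·1.916923.
With A = 0.224337 and B = 1.916923: α·A = (1−α)·B, so α = B/(A+B) = 1.916923/2.141260 ≈ 0.895.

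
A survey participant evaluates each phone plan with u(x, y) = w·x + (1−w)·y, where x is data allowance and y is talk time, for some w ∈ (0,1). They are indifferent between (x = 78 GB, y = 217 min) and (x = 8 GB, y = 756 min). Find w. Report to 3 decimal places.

Indifference: w·78 + (1−w)·217 = w·8 + (1−w)·756.
Collecting terms: w·70 = (1−w)·539.
The marginal rate of substitution is 539/70, so w = 539/(70+539) = 0.885.

w = 0.885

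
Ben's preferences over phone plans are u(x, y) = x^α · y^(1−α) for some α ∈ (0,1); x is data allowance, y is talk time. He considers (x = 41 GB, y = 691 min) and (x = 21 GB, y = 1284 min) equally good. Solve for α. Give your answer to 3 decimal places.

α ≈ 0.481

Indifference: 41^α · 691^(1−α) = 21^α · 1284^(1−α).
(41/21)^α = (1284/691)^(1−α); take logs: α·ln(41/21) = (1−α)·ln(1284/691), i.e. α·0.669050 = (1−α)·0.619596.
With A = 0.669050 and B = 0.619596: α·A = (1−α)·B, so α = B/(A+B) = 0.619596/1.288646 ≈ 0.481.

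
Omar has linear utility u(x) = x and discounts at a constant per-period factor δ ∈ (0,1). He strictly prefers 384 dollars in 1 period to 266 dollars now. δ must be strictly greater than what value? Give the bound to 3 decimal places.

δ > 0.693

Comparing present values: 266 < δ·384.
So δ > 266/384 = 0.69271.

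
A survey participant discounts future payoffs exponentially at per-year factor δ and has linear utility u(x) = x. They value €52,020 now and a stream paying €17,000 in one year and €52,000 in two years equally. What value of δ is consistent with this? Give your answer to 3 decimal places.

δ ≈ 0.850

The stream is worth 17000δ + 52000δ² today, so 17000δ + 52000δ² = 52020.
That is, 52000δ² + 17000δ − 52020 = 0, a quadratic in δ.
δ = (−17000 + √(17000² + 4·52000·52020)) / (2·52000) = (−17000 + √11109160000.00) / 104000 ≈ 0.850.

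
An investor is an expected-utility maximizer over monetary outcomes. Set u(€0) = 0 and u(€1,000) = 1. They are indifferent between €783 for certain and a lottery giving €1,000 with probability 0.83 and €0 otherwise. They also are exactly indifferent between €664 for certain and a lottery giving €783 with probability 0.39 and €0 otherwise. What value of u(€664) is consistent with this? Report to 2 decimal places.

First, u(€783) = 0.83·u(€1,000) + 0.17·u(€0) = 0.83.
The second indifference gives u(€664) = 0.39·u(€783) + 0.61·u(€0) = 0.39·0.83 + 0.61·0.00 = 0.3237.

0.32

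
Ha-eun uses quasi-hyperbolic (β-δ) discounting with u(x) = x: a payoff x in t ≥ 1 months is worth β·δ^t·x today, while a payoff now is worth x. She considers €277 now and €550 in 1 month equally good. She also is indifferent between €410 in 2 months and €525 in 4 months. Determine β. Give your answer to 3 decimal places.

The second indifference involves only future payoffs, so β cancels: β·δ^2·410 = β·δ^4·525, giving δ^2 = 410/525 = 0.78095, so δ = 0.88372.
The first indifference: 277 = β·δ·550, so β = 277/(δ·550) = 277/(0.88372·550) ≈ 0.570.

β ≈ 0.570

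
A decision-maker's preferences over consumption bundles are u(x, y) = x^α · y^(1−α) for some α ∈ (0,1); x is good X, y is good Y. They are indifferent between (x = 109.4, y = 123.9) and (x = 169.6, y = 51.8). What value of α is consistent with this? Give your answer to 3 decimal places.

Indifference: 109.4^α · 123.9^(1−α) = 169.6^α · 51.8^(1−α).
(109.4/169.6)^α = (51.8/123.9)^(1−α); take logs: α·ln(109.4/169.6) = (1−α)·ln(51.8/123.9), i.e. α·-0.438432 = (1−α)·-0.872085.
With A = -0.438432 and B = -0.872085: α·A = (1−α)·B, so α = B/(A+B) = -0.872085/-1.310517 ≈ 0.665.

α ≈ 0.665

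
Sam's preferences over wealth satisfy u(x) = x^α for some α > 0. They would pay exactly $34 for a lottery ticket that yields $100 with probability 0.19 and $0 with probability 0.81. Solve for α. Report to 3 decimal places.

α ≈ 1.539

EU(lottery) = 0.19·100^α + 0.81·0 = 0.19·100^α.
Setting u(34) equal to that: 34^α = 0.19·100^α ⇒ (34/100)^α = 0.19.
Take logs: α = ln 0.19 / ln(34/100) ≈ 1.53941.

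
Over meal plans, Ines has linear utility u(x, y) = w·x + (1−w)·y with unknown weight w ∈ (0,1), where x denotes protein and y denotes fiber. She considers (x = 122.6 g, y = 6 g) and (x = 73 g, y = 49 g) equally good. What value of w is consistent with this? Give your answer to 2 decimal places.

w = 0.46

u(122.6,6) = u(73,49) means w·122.6 + (1−w)·6 = w·73 + (1−w)·49.
w·(122.6−73) = (1−w)·(49−6), i.e. w·49.6 = (1−w)·43.
Hence w = 43/(49.6+43) = 43/92.6 = 0.46.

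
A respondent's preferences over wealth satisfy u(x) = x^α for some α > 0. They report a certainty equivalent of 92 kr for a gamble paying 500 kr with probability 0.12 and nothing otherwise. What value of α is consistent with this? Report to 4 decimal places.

α ≈ 1.2525

The lottery's expected utility is 0.12·u(500) + 0.88·u(0) = 0.12·500^α (since u(0) = 0 for α > 0).
Setting u(92) equal to that: 92^α = 0.12·500^α ⇒ (92/500)^α = 0.12.
Taking logs: α·ln(92/500) = ln(0.12), so α = -2.1202635 / -1.6928195 ≈ 1.2525.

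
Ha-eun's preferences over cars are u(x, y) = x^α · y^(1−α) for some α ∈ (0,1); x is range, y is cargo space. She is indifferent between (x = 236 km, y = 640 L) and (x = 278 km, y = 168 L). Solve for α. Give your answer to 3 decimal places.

The Cobb–Douglas utilities coincide, so 236^α·640^(1−α) = 278^α·168^(1−α).
(236/278)^α = (168/640)^(1−α); take logs: α·ln(236/278) = (1−α)·ln(168/640), i.e. α·-0.163789 = (1−α)·-1.337504.
So α/(1−α) = (-1.337504)/(-0.163789) = 8.166018, and α = 8.166018/9.166018 ≈ 0.891.

α ≈ 0.891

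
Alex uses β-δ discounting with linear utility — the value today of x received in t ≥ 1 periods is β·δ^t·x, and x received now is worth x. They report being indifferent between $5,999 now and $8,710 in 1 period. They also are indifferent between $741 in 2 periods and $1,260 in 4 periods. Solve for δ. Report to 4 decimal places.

δ ≈ 0.7669

Both payoffs in the second observation are in the future, so β drops out: δ^2·741 = δ^4·1260 ⇒ δ^2 = 741/1260 = 0.58810, so δ = 0.76687.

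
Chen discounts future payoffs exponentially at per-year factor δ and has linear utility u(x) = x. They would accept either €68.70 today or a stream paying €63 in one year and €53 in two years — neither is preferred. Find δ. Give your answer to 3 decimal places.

δ ≈ 0.690

Present value of the stream is 63·δ + 53·δ². Indifference gives 63δ + 53δ² = 68.70.
Rearranged: 53δ² + 63δ − 68.70 = 0.
δ = (−63 + √(63² + 4·53·68.70)) / (2·53) = (−63 + √18533.40) / 106 ≈ 0.690.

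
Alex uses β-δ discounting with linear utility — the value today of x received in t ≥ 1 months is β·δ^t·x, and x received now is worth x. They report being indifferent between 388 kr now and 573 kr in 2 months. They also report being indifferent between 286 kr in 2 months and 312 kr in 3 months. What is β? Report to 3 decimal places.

β ≈ 0.806

The second indifference involves only future payoffs, so β cancels: β·δ^2·286 = β·δ^3·312, giving δ = 286/312 = 0.91667.
Now use the now-vs-future pair: 388 = β·δ^2·573 gives β = 388/(0.84028·573) ≈ 0.806.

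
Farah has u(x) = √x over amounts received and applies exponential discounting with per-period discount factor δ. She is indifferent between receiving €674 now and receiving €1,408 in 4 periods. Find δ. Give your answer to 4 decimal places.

δ ≈ 0.9120

Indifference means u(674) = δ^4 · u(1408), so δ^4 = u(674)/u(1408).
Since u(x) = √x, δ^4 = √(674/1408) = 0.69188.
Taking the 4th root: δ = 0.69188^(1/4) ≈ 0.9120.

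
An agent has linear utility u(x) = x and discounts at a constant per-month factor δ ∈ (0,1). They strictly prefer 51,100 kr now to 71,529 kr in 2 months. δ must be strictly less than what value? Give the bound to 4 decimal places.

δ < 0.8452

Comparing present values: 51100 > δ^2·71529.
So δ^2 < 51100/71529 = 0.71440; taking the square root of both positive sides preserves the inequality.
δ < 0.71440^(1/2) = 0.8452.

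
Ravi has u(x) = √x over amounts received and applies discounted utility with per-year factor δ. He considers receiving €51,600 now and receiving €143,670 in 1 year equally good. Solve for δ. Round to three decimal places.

The payoff in 1 year is discounted by δ, so u(51600) = δ·u(143670) and δ = u(51600)/u(143670).
With u(x) = √x: δ = √51600/√143670 = √(51600/143670) = 0.59930.

δ ≈ 0.599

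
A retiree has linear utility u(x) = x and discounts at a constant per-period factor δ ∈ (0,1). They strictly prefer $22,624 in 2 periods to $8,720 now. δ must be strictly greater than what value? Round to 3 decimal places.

δ > 0.621

Under u(x) = x this choice says 8720 < δ^2·22624.
So δ^2 > 8720/22624 = 0.38543; taking the square root of both positive sides preserves the inequality.
δ > (8720/22624)^(1/2) ≈ 0.621.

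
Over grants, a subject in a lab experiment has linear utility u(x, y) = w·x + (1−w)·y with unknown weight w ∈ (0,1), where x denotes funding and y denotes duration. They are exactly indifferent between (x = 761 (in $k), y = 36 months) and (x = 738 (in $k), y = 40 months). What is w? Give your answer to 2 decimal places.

u(761,36) = u(738,40) means w·761 + (1−w)·36 = w·738 + (1−w)·40.
w·(761−738) = (1−w)·(40−36), i.e. w·23 = (1−w)·4.
So w/(1−w) = 4/23 = 0.1739, giving w = 4/(23+4) = 0.15.

w = 0.15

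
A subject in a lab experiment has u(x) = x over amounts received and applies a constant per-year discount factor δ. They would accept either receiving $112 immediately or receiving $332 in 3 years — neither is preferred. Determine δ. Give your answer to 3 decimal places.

Indifference means u(112) = δ^3 · u(332), so δ^3 = u(112)/u(332).
With u(x) = x: δ^3 = 112/332 = 0.33735.
So δ = 0.33735^(1/3) ≈ 0.696.

δ ≈ 0.696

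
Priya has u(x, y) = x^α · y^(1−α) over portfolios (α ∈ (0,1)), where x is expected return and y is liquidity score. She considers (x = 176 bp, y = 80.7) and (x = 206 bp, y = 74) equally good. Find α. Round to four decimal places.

α ≈ 0.3551

The Cobb–Douglas utilities coincide, so 176^α·80.7^(1−α) = 206^α·74^(1−α).
(176/206)^α = (74/80.7)^(1−α); take logs: α·ln(176/206) = (1−α)·ln(74/80.7), i.e. α·-0.1573922 = (1−α)·-0.0866735.
So α/(1−α) = (-0.0866735)/(-0.1573922) = 0.5506848, and α = 0.5506848/1.5506848 ≈ 0.3551.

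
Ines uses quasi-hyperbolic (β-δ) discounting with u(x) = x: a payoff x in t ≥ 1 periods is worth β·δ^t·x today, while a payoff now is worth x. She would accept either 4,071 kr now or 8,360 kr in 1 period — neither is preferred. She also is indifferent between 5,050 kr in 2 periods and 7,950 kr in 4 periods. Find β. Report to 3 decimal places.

From the later pair, β·δ^2·5050 = β·δ^4·7950; dividing through, δ^2 = 5050/7950 = 0.63522, so δ = 0.79701.
Now use the now-vs-future pair: 4071 = β·δ·8360 gives β = 4071/(0.79701·8360) ≈ 0.611.

β ≈ 0.611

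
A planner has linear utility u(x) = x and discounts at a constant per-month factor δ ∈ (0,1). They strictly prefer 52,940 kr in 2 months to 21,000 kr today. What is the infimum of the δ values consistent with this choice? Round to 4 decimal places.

Comparing present values: 21000 < δ^2·52940.
Hence δ^2 > 21000/52940 = 0.39668, and x ↦ x^(1/2) is increasing on (0,∞).
δ > (21000/52940)^(1/2) ≈ 0.6298.

δ > 0.6298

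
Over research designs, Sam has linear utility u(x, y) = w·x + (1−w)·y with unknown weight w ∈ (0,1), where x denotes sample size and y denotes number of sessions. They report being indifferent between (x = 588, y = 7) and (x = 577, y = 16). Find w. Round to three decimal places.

u(588,7) = u(577,16) means w·588 + (1−w)·7 = w·577 + (1−w)·16.
Collecting terms: w·11 = (1−w)·9.
Hence w = 9/(11+9) = 9/20 = 0.450.

w = 0.450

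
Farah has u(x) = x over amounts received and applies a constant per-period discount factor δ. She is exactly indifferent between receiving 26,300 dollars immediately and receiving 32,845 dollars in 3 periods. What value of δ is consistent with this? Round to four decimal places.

δ ≈ 0.9286

The payoff in 3 periods is discounted by δ^3, so u(26300) = δ^3·u(32845) and δ^3 = u(26300)/u(32845).
With u(x) = x: δ^3 = 26300/32845 = 0.80073.
Taking the cube root: δ = 0.80073^(1/3) ≈ 0.9286.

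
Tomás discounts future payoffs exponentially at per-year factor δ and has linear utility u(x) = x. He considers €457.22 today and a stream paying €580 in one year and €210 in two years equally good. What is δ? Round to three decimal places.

δ ≈ 0.640

The stream is worth 580δ + 210δ² today, so 580δ + 210δ² = 457.22.
That is, 210δ² + 580δ − 457.22 = 0, a quadratic in δ.
δ = (−580 + √(580² + 4·210·457.22)) / (2·210) = (−580 + √720464.80) / 420 ≈ 0.640.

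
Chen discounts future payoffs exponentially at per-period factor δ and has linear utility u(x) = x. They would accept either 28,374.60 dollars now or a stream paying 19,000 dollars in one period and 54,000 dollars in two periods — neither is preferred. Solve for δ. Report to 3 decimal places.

δ ≈ 0.570

Present value of the stream is 19000·δ + 54000·δ². Indifference gives 19000δ + 54000δ² = 28374.60.
That is, 54000δ² + 19000δ − 28374.60 = 0, a quadratic in δ.
δ = (−19000 + √(19000² + 4·54000·28374.60)) / (2·54000) = (−19000 + √6489913600.00) / 108000 ≈ 0.570.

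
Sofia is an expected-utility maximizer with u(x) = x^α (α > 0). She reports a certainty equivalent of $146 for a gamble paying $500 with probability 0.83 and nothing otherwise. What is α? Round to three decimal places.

α ≈ 0.151

The lottery's expected utility is 0.83·u(500) + 0.17·u(0) = 0.83·500^α (since u(0) = 0 for α > 0).
Indifference: 146^α = 0.83·500^α, so (146/500)^α = 0.83.
α = ln(0.83) / ln(146/500) = -0.186330/-1.231001 ≈ 0.151.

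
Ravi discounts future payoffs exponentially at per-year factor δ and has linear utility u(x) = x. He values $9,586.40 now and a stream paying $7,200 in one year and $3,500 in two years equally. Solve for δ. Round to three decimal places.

δ ≈ 0.920

Present value of the stream is 7200·δ + 3500·δ². Indifference gives 7200δ + 3500δ² = 9586.40.
So 3500δ² + 7200δ − 9586.40 = 0.
The positive root is δ = [−7200 + √(7200² + 4·3500·9586.40)] / (2·3500) = (−7200 + 13640.000)/7000 ≈ 0.920.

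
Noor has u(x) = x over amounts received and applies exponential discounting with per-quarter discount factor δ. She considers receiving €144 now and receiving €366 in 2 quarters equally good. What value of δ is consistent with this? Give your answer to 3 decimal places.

Indifference means u(144) = δ^2 · u(366), so δ^2 = u(144)/u(366).
With u(x) = x: δ^2 = 144/366 = 0.39344.
Hence δ = (0.39344)^(1/2) = 0.62725.

δ ≈ 0.627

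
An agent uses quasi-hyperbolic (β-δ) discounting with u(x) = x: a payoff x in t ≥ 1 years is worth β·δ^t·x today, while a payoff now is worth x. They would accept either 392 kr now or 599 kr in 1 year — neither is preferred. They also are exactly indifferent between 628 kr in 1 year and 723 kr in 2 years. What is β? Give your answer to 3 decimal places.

β ≈ 0.753

From the later pair, β·δ^1·628 = β·δ^2·723; dividing through, δ = 628/723 = 0.86860.
The first indifference: 392 = β·δ·599, so β = 392/(δ·599) = 392/(0.86860·599) ≈ 0.753.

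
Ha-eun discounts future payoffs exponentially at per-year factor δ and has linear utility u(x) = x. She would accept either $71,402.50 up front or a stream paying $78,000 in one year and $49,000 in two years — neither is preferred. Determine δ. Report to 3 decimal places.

The stream is worth 78000δ + 49000δ² today, so 78000δ + 49000δ² = 71402.50.
Rearranged: 49000δ² + 78000δ − 71402.50 = 0.
The positive root is δ = [−78000 + √(78000² + 4·49000·71402.50)] / (2·49000) = (−78000 + 141700.000)/98000 ≈ 0.650.

δ ≈ 0.650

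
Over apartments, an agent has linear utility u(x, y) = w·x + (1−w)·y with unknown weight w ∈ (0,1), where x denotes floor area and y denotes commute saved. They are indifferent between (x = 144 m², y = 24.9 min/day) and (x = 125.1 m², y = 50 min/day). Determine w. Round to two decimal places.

w = 0.57

Indifference: w·144 + (1−w)·24.9 = w·125.1 + (1−w)·50.
Rearranging, 18.9·w − 25.1·(1−w) = 0.
The marginal rate of substitution is 25.1/18.9, so w = 25.1/(18.9+25.1) = 0.57.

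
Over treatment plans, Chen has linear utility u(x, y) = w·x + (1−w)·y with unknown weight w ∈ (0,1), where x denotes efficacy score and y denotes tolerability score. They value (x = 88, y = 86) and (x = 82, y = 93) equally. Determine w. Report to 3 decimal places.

w = 0.538

u(88,86) = u(82,93) means w·88 + (1−w)·86 = w·82 + (1−w)·93.
Rearranging, 6·w − 7·(1−w) = 0.
The marginal rate of substitution is 7/6, so w = 7/(6+7) = 0.538.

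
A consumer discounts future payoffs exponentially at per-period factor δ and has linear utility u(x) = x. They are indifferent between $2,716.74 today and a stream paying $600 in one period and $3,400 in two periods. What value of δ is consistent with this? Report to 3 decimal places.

Equating present values: 2716.74 = 600δ + 3400δ².
That is, 3400δ² + 600δ − 2716.74 = 0, a quadratic in δ.
The positive root is δ = [−600 + √(600² + 4·3400·2716.74)] / (2·3400) = (−600 + 6108.000)/6800 ≈ 0.810.

δ ≈ 0.810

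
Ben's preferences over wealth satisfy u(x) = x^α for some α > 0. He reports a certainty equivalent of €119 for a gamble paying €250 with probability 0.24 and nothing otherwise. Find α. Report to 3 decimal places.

Since u(0) = 0, the lottery's EU is 0.24·250^α.
Equating: 119^α = 0.24·250^α, i.e. 0.4760^α = 0.24.
Taking logs: α·ln(119/250) = ln(0.24), so α = -1.427116 / -0.742337 ≈ 1.922.

α ≈ 1.922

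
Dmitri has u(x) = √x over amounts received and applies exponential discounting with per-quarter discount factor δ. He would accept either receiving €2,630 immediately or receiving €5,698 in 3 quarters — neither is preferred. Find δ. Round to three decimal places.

δ ≈ 0.879

Indifference means u(2630) = δ^3 · u(5698), so δ^3 = u(2630)/u(5698).
Since u(x) = √x, δ^3 = √(2630/5698) = 0.67939.
So δ = 0.67939^(1/3) ≈ 0.879.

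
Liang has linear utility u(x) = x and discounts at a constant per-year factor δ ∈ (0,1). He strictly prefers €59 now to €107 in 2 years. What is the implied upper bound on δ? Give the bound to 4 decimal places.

δ < 0.7426

Under u(x) = x this choice says 59 > δ^2·107.
Dividing by 107: δ^2 < 0.55140. Both sides are positive, so the square root keeps the direction.
δ < (59/107)^(1/2) ≈ 0.7426.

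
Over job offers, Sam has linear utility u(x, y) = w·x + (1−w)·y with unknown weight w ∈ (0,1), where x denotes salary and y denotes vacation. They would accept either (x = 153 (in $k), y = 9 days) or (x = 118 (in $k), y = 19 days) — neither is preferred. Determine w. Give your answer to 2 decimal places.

Equating utilities: w·153 + (1−w)·9 = w·118 + (1−w)·19.
Rearranging, 35·w − 10·(1−w) = 0.
So w/(1−w) = 10/35 = 0.2857, giving w = 10/(35+10) = 0.22.

w = 0.22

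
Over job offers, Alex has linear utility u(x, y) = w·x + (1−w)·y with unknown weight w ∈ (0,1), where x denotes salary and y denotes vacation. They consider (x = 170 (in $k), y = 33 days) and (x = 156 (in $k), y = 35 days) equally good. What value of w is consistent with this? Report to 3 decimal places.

w = 0.125

u(170,33) = u(156,35) means w·170 + (1−w)·33 = w·156 + (1−w)·35.
Collecting terms: w·14 = (1−w)·2.
So w/(1−w) = 2/14 = 0.1429, giving w = 2/(14+2) = 0.125.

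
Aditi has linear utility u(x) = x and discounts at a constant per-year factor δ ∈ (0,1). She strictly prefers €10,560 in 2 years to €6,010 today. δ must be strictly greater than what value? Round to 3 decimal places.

Comparing present values: 6010 < δ^2·10560.
Hence δ^2 > 6010/10560 = 0.56913, and x ↦ x^(1/2) is increasing on (0,∞).
δ > 0.56913^(1/2) = 0.754.

δ > 0.754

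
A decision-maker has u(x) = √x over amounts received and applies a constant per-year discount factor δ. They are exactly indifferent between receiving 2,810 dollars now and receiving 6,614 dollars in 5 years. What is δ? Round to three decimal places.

The payoff in 5 years is discounted by δ^5, so u(2810) = δ^5·u(6614) and δ^5 = u(2810)/u(6614).
Since u(x) = √x, δ^5 = √(2810/6614) = 0.65181.
So δ = 0.65181^(1/5) ≈ 0.918.

δ ≈ 0.918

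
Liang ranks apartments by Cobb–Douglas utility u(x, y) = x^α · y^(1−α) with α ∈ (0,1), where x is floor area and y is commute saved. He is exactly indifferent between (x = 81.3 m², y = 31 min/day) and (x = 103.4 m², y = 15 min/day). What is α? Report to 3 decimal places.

α ≈ 0.751

The Cobb–Douglas utilities coincide, so 81.3^α·31^(1−α) = 103.4^α·15^(1−α).
Rearrange to (81.3/103.4)^α = (15/31)^(1−α) and take logs: α·-0.240459 = (1−α)·-0.725937.
So α/(1−α) = (-0.725937)/(-0.240459) = 3.018964, and α = 3.018964/4.018964 ≈ 0.751.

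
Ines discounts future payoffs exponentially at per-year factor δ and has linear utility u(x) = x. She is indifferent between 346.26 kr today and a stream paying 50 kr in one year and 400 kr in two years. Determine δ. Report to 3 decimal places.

δ ≈ 0.870

Equating present values: 346.26 = 50δ + 400δ².
That is, 400δ² + 50δ − 346.26 = 0, a quadratic in δ.
By the quadratic formula (taking the positive root), δ = (−50 + √556516.00) / 800 ≈ 0.870.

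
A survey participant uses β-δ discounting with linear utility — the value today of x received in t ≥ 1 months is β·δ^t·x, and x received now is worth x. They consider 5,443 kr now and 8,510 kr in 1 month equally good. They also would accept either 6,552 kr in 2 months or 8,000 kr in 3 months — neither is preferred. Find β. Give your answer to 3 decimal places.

The second indifference involves only future payoffs, so β cancels: β·δ^2·6552 = β·δ^3·8000, giving δ = 6552/8000 = 0.81900.
The first indifference: 5443 = β·δ·8510, so β = 5443/(δ·8510) = 5443/(0.81900·8510) ≈ 0.781.

β ≈ 0.781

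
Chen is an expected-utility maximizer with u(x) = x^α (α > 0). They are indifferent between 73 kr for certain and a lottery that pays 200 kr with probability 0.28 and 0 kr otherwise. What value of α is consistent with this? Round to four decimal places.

α ≈ 1.2630

EU(lottery) = 0.28·200^α + 0.72·0 = 0.28·200^α.
Setting u(73) equal to that: 73^α = 0.28·200^α ⇒ (73/200)^α = 0.28.
Take logs: α = ln 0.28 / ln(73/200) ≈ 1.263041.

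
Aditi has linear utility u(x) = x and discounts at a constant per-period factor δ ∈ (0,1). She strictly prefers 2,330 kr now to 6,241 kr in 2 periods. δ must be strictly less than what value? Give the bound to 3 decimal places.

The preference means 2330 > δ^2·6241.
Hence δ^2 < 2330/6241 = 0.37334, and x ↦ x^(1/2) is increasing on (0,∞).
δ < 0.37334^(1/2) = 0.611.

δ < 0.611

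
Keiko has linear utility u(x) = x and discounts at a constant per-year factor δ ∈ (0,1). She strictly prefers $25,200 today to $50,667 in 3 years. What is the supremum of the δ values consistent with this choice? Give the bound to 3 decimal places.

Comparing present values: 25200 > δ^3·50667.
So δ^3 < 25200/50667 = 0.49737; taking the cube root of both positive sides preserves the inequality.
δ < (25200/50667)^(1/3) ≈ 0.792.

δ < 0.792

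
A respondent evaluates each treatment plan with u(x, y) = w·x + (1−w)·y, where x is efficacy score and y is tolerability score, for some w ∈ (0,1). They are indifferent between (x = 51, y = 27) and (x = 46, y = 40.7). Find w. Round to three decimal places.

u(51,27) = u(46,40.7) means w·51 + (1−w)·27 = w·46 + (1−w)·40.7.
Collecting terms: w·5 = (1−w)·13.7.
So w/(1−w) = 13.7/5 = 2.7400, giving w = 13.7/(5+13.7) = 0.733.

w = 0.733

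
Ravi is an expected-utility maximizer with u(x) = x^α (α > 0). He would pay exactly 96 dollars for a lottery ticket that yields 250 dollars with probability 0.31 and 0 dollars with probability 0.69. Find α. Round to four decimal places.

Since u(0) = 0, the lottery's EU is 0.31·250^α.
Indifference: 96^α = 0.31·250^α, so (96/250)^α = 0.31.
Take logs: α = ln 0.31 / ln(96/250) ≈ 1.223663.

α ≈ 1.2237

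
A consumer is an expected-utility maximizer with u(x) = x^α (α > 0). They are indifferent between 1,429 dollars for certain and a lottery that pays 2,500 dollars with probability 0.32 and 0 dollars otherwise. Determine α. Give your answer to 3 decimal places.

The lottery's expected utility is 0.32·u(2500) + 0.68·u(0) = 0.32·2500^α (since u(0) = 0 for α > 0).
Setting u(1429) equal to that: 1429^α = 0.32·2500^α ⇒ (1429/2500)^α = 0.32.
α = ln(0.32) / ln(1429/2500) = -1.139434/-0.559316 ≈ 2.037.

α ≈ 2.037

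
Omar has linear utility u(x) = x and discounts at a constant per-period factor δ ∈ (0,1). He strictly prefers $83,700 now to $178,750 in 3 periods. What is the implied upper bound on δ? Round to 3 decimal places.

The preference means 83700 > δ^3·178750.
Hence δ^3 < 83700/178750 = 0.46825, and x ↦ x^(1/3) is increasing on (0,∞).
δ < (83700/178750)^(1/3) ≈ 0.777.

δ < 0.777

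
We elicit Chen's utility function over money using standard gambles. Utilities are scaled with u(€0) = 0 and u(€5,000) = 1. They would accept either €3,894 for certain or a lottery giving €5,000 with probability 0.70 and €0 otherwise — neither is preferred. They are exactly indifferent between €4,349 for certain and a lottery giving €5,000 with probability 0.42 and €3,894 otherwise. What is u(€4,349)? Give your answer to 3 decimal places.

0.826

From the first indifference, u(€3,894) = 0.70·u(€5,000) + 0.30·u(€0) = 0.70·1 + 0.30·0 = 0.70.
Then u(€4,349) = 0.42·u(€5,000) + 0.58·u(€3,894) = 0.42·1.00 + 0.58·0.70 = 0.8260.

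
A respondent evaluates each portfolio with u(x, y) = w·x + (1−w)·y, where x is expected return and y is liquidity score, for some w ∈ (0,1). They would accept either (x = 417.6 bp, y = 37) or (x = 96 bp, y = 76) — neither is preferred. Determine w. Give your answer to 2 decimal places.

Equating utilities: w·417.6 + (1−w)·37 = w·96 + (1−w)·76.
Collecting terms: w·321.6 = (1−w)·39.
Hence w = 39/(321.6+39) = 39/360.6 = 0.11.

w = 0.11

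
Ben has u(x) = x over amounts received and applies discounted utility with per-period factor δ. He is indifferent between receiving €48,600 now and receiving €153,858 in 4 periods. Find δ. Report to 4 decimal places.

The payoff in 4 periods is discounted by δ^4, so u(48600) = δ^4·u(153858) and δ^4 = u(48600)/u(153858).
With u(x) = x: δ^4 = 48600/153858 = 0.31588.
Taking the 4th root: δ = 0.31588^(1/4) ≈ 0.7497.

δ ≈ 0.7497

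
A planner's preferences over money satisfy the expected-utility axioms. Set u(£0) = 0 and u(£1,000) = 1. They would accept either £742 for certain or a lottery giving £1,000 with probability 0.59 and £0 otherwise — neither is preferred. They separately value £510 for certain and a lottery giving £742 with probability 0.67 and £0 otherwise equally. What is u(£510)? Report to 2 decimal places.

From the first indifference, u(£742) = 0.59·u(£1,000) + 0.41·u(£0) = 0.59·1 + 0.41·0 = 0.59.
Then u(£510) = 0.67·u(£742) + 0.33·u(£0) = 0.67·0.59 + 0.33·0.00 = 0.3953.

0.40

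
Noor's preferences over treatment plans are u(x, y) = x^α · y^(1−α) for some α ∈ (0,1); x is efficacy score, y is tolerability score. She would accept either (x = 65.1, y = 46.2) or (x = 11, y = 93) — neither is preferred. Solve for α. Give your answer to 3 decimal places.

α ≈ 0.282

Set the two utilities equal: 65.1^α·46.2^(1−α) = 11^α·93^(1−α).
Rearrange to (65.1/11)^α = (93/46.2)^(1−α) and take logs: α·1.778029 = (1−α)·0.699620.
Thus α·(2.477649) = 0.699620, so α = 0.699620/2.477649 ≈ 0.282.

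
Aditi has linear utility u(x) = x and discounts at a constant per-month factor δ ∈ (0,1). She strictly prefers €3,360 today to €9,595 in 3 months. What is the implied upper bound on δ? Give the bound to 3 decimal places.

The preference means 3360 > δ^3·9595.
Hence δ^3 < 3360/9595 = 0.35018, and x ↦ x^(1/3) is increasing on (0,∞).
δ < (3360/9595)^(1/3) ≈ 0.705.

δ < 0.705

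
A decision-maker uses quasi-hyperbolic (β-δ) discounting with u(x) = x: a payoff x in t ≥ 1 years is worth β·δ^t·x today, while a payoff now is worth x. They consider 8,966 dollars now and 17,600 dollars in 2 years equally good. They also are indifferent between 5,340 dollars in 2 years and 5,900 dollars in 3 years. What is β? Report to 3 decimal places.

From the later pair, β·δ^2·5340 = β·δ^3·5900; dividing through, δ = 5340/5900 = 0.90508.
The first indifference: 8966 = β·δ^2·17600, so β = 8966/(δ^2·17600) = 8966/(0.81918·17600) ≈ 0.622.

β ≈ 0.622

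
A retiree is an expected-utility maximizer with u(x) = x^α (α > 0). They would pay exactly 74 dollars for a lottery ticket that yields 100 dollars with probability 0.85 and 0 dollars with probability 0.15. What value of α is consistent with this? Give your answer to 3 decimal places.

α ≈ 0.540

EU(lottery) = 0.85·100^α + 0.15·0 = 0.85·100^α.
Setting u(74) equal to that: 74^α = 0.85·100^α ⇒ (74/100)^α = 0.85.
Taking logs: α·ln(74/100) = ln(0.85), so α = -0.162519 / -0.301105 ≈ 0.540.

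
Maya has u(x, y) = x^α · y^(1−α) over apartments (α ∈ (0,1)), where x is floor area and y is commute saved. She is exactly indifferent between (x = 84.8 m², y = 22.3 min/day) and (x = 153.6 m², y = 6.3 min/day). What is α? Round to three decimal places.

α ≈ 0.680

Indifference: 84.8^α · 22.3^(1−α) = 153.6^α · 6.3^(1−α).
Taking logs: α·ln 84.8 + (1−α)·ln 22.3 = α·ln 153.6 + (1−α)·ln 6.3, i.e. α·-0.594056 = (1−α)·-1.264037.
With A = -0.594056 and B = -1.264037: α·A = (1−α)·B, so α = B/(A+B) = -1.264037/-1.858093 ≈ 0.680.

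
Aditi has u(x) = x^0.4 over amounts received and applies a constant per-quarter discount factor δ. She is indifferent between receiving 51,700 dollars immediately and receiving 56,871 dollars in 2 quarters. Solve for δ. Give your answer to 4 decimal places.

δ ≈ 0.9811

Indifference means u(51700) = δ^2 · u(56871), so δ^2 = u(51700)/u(56871).
Since u(x) = x^0.4, δ^2 = (51700/56871)^0.4 = 0.90907^0.4 = 0.96259.
Hence δ = (0.96259)^(1/2) = 0.981115.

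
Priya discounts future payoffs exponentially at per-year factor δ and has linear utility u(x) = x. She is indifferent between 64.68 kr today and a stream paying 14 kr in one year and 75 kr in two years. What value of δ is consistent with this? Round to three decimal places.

Present value of the stream is 14·δ + 75·δ². Indifference gives 14δ + 75δ² = 64.68.
So 75δ² + 14δ − 64.68 = 0.
The positive root is δ = [−14 + √(14² + 4·75·64.68)] / (2·75) = (−14 + 140.000)/150 ≈ 0.840.

δ ≈ 0.840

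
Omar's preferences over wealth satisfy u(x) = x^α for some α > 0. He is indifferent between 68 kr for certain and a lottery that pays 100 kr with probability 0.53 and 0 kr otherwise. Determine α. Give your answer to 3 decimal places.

α ≈ 1.646

Since u(0) = 0, the lottery's EU is 0.53·100^α.
Setting u(68) equal to that: 68^α = 0.53·100^α ⇒ (68/100)^α = 0.53.
Taking logs: α·ln(68/100) = ln(0.53), so α = -0.634878 / -0.385662 ≈ 1.646.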